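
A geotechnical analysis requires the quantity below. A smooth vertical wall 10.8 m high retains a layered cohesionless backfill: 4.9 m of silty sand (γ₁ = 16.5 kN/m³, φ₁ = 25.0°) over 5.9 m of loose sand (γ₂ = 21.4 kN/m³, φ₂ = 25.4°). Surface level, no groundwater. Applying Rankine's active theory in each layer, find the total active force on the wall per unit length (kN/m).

K_a1 = tan²(45°−25.0°/2) = 0.4059; K_a2 = tan²(45°−25.4°/2) = 0.3996.
Layer 1: σ at base = K_a1 γ₁ h₁ = 32.81 kPa; P₁ = ½×32.81×4.9 = 80.39.
Layer 2: σ_v at top = γ₁h₁ = 80.85; σ_h top = K_a2×80.85 = 32.31; σ_h base = K_a2×(80.85+21.4×5.9) = 82.77.
P₂ = ½(32.31+82.77)×5.9 = 339.5. Total P_a = 80.39+339.5 = 419.9 kN/m.

420 kN/m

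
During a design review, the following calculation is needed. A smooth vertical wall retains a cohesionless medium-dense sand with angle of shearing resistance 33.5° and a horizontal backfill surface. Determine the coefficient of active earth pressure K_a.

K_a = (1 − sin φ)/(1 + sin φ) = (1 − sin 33.5°)/(1 + sin 33.5°) = 0.2887.

0.289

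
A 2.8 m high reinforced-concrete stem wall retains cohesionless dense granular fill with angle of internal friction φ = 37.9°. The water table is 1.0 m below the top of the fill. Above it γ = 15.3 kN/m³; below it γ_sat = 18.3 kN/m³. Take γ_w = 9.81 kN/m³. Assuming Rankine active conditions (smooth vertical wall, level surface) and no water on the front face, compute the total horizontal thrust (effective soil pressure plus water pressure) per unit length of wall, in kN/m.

27.6 kN/m

K_a = tan²(45° − φ/2) = 0.2389.
γ' = 18.3 − 9.81 = 8.490 kN/m³. Depth below WT = 1.8 m.
σ'_h at WT = K_a γ d_w = 3.656 kPa; at base = 3.656 + K_a γ' × 1.8 = 7.307 kPa.
P₁ (0–1.0 m) = ½×3.656×1.0 = 1.828. P₂ (1.0–2.8 m) = ½(3.656+7.307)×1.8 = 9.867.
P_w = ½ γ_w h₂² = 0.5×9.81×1.8² = 15.89. Total = 1.828+9.867+15.89 = 27.59 kN/m.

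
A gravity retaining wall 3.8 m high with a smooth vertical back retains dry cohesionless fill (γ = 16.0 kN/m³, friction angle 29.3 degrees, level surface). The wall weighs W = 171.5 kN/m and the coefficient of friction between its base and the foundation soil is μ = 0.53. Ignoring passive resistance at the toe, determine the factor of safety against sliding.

2.30

K_a = tan²(45° − 29.3°/2) = 0.3428.
P_a = ½K_aγH² = 0.5×0.3428×16.0×3.8² = 39.60 kN/m, acting at H/3 = 1.267 m above the base.
FS_sliding = μW / P_a = 0.53×171.5 / 39.60 = 2.295.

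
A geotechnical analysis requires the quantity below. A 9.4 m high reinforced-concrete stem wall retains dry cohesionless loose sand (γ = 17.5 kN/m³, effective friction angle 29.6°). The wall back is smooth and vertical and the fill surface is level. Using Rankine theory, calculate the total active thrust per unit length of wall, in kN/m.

262 kN/m

K_a = tan²(45° − φ/2) = 0.3387.
P_a = ½ K_a γ H² = 0.5 × 0.3387 × 17.5 × 9.4² = 261.9 kN/m.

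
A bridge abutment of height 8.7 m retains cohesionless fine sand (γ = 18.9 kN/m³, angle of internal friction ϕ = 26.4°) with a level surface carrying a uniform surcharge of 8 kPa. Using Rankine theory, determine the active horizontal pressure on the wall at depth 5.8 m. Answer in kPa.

K_a = (1 − sin φ)/(1 + sin φ) = 0.3844.
σ_v = γz + q = 18.9 × 5.8 + 8 = 117.6 kPa.
σ_h = K_a σ_v = 0.3844 × 117.6 = 45.22 kPa.

45.2 kPa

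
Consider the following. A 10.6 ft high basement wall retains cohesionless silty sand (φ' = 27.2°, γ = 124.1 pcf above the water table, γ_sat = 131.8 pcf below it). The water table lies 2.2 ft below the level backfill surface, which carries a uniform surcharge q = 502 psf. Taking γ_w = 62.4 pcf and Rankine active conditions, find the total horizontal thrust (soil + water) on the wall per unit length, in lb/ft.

K_a = tan²(45° − φ/2) = 0.3726.
γ' = 131.8 − 62.4 = 69.40 pcf. h₂ = H − d_w = 8.4 ft.
σ'_h: at surface K_a·q = 187.0; at WT K_a(q+γd_w) = 288.8; at base K_a(q+γd_w+γ'h₂) = 506.0 psf.
P₁ = ½(187.0+288.8)×2.2 = 523.4; P₂ = ½(288.8+506.0)×8.4 = 3338; P_w = ½γ_w h₂² = 2201.
Total = 523.4+3338+2201 = 6063 lb/ft.

6060 lb/ft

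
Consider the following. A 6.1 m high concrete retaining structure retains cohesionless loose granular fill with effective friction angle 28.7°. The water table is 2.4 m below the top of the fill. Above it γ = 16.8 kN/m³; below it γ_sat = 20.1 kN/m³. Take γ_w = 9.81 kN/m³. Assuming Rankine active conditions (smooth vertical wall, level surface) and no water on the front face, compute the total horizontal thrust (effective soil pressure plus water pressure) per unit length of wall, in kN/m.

161 kN/m

K_a = tan²(45° − φ/2) = 0.3511.
γ' = 20.1 − 9.81 = 10.29 kN/m³. Depth below WT = 3.7 m.
σ'_h at WT = K_a γ d_w = 14.16 kPa; at base = 14.16 + K_a γ' × 3.7 = 27.53 kPa.
P₁ (0–2.4 m) = ½×14.16×2.4 = 16.99. P₂ (2.4–6.1 m) = ½(14.16+27.53)×3.7 = 77.12.
P_w = ½ γ_w h₂² = 0.5×9.81×3.7² = 67.15. Total = 16.99+77.12+67.15 = 161.3 kN/m.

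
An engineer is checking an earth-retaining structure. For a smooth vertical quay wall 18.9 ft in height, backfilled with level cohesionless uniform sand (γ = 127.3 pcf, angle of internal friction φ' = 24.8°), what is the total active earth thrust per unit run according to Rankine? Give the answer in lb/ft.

K_a = tan²(45° − φ/2) = 0.4090.
P_a = ½ K_a γ H² = 0.5 × 0.4090 × 127.3 × 18.9² = 9299 lb/ft.

9300 lb/ft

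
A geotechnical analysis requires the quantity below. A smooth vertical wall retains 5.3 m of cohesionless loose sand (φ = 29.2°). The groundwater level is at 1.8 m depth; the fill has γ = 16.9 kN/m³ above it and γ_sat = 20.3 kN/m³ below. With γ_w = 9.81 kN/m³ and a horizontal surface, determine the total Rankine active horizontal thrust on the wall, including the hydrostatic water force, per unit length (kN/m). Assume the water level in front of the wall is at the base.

128 kN/m

K_a = tan²(45° − φ/2) = 0.3442.
γ' = 20.3 − 9.81 = 10.49 kN/m³. Depth below WT = 3.5 m.
σ'_h at WT = K_a γ d_w = 10.47 kPa; at base = 10.47 + K_a γ' × 3.5 = 23.11 kPa.
P₁ (0–1.8 m) = ½×10.47×1.8 = 9.424. P₂ (1.8–5.3 m) = ½(10.47+23.11)×3.5 = 58.76.
P_w = ½ γ_w h₂² = 0.5×9.81×3.5² = 60.09. Total = 9.424+58.76+60.09 = 128.3 kN/m.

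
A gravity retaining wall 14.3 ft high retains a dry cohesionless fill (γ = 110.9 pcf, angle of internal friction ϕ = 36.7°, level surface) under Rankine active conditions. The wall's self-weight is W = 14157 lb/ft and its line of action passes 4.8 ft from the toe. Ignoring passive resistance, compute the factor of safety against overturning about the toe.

4.99

K_a = tan²(45° − 36.7°/2) = 0.2519.
P_a = ½K_aγH² = 0.5×0.2519×110.9×14.3² = 2856 lb/ft, acting at H/3 = 4.767 ft above the base.
Overturning moment M_o = P_a × H/3 = 2856 × 4.767 = 13610.
Resisting moment M_r = W × 4.8 = 14157 × 4.8 = 67950.
FS_overturning = M_r/M_o = 67950/13610 = 4.992.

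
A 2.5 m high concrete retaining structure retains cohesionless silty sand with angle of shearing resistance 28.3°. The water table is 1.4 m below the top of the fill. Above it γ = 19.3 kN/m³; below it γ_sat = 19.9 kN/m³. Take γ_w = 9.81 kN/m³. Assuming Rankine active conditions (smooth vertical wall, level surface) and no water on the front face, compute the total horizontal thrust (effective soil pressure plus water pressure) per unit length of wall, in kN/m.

K_a = tan²(45° − φ/2) = 0.3568.
γ' = 19.9 − 9.81 = 10.09 kN/m³. Depth below WT = 1.1 m.
σ'_h at WT = K_a γ d_w = 9.640 kPa; at base = 9.640 + K_a γ' × 1.1 = 13.60 kPa.
P₁ (0–1.4 m) = ½×9.640×1.4 = 6.748. P₂ (1.4–2.5 m) = ½(9.640+13.60)×1.1 = 12.78.
P_w = ½ γ_w h₂² = 0.5×9.81×1.1² = 5.935. Total = 6.748+12.78+5.935 = 25.46 kN/m.

25.5 kN/m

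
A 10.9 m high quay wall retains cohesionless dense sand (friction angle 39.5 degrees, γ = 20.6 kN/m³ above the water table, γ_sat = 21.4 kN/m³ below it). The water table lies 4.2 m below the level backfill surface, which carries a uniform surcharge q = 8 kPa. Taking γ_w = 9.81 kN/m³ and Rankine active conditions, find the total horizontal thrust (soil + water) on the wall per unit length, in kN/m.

467 kN/m

K_a = tan²(45° − φ/2) = 0.2224.
γ' = 21.4 − 9.81 = 11.59 kN/m³. h₂ = H − d_w = 6.7 m.
σ'_h: at surface K_a·q = 1.779; at WT K_a(q+γd_w) = 21.02; at base K_a(q+γd_w+γ'h₂) = 38.30 kPa.
P₁ = ½(1.779+21.02)×4.2 = 47.89; P₂ = ½(21.02+38.30)×6.7 = 198.7; P_w = ½γ_w h₂² = 220.2.
Total = 47.89+198.7+220.2 = 466.8 kN/m.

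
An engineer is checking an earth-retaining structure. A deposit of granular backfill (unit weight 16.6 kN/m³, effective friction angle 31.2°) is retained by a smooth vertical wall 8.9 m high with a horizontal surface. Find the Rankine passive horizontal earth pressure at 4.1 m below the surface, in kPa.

214 kPa

K_p = (1 + sin φ)/(1 − sin φ) = 3.150.
σ_h = K_p γ z = 3.150 × 16.6 × 4.1 = 214.4 kPa.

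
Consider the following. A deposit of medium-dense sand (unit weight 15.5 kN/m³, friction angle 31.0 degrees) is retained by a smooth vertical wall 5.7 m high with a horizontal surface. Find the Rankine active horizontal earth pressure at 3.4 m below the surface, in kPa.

16.9 kPa

K_a = (1 − sin φ)/(1 + sin φ) = 0.3201.
σ_h = K_a γ z = 0.3201 × 15.5 × 3.4 = 16.87 kPa.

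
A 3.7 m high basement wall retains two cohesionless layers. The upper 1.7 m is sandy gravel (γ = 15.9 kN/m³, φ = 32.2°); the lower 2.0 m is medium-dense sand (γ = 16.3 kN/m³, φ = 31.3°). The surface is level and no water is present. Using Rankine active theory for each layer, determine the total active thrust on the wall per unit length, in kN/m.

34.4 kN/m

K_a1 = tan²(45°−32.2°/2) = 0.3047; K_a2 = tan²(45°−31.3°/2) = 0.3162.
Layer 1: σ at base = K_a1 γ₁ h₁ = 8.237 kPa; P₁ = ½×8.237×1.7 = 7.001.
Layer 2: σ_v at top = γ₁h₁ = 27.03; σ_h top = K_a2×27.03 = 8.547; σ_h base = K_a2×(27.03+16.3×2.0) = 18.86.
P₂ = ½(8.547+18.86)×2.0 = 27.40. Total P_a = 7.001+27.40 = 34.40 kN/m.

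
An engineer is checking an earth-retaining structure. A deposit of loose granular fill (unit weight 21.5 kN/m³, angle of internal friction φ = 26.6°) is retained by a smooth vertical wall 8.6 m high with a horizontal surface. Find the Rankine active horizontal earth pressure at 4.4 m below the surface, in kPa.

36.1 kPa

K_a = (1 − sin φ)/(1 + sin φ) = 0.3814.
σ_h = K_a γ z = 0.3814 × 21.5 × 4.4 = 36.08 kPa.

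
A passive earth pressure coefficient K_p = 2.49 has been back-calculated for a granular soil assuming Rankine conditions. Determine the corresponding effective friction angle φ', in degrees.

25.3°

K_p = (1+sin φ)/(1−sin φ) ⇒ sin φ = (K_p − 1)/(K_p + 1) = 0.4269.
φ = arcsin(0.4269) = 25.27°.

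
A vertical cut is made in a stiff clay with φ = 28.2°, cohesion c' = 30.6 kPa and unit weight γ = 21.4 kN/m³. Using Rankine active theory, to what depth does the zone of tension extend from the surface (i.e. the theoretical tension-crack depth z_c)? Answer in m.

K_a = tan²(45° − 28.2°/2) = 0.3582; √K_a = 0.5985.
The active pressure is zero where K_a γ z = 2c√K_a, so z_c = 2c/(γ√K_a) = 2×30.6/(21.4×0.5985) = 4.778 m.

4.78 m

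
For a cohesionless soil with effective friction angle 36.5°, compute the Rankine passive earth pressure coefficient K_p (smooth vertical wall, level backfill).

3.94

K_p = (1 + sin φ)/(1 − sin φ) = tan²(45° + 36.5°/2) = 3.936.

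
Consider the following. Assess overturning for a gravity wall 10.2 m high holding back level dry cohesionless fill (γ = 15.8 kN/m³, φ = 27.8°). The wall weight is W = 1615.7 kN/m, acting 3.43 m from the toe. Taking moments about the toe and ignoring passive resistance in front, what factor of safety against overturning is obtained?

K_a = tan²(45° − 27.8°/2) = 0.3639.
P_a = ½K_aγH² = 0.5×0.3639×15.8×10.2² = 299.1 kN/m, acting at H/3 = 3.400 m above the base.
Overturning moment M_o = P_a × H/3 = 299.1 × 3.400 = 1017.
Resisting moment M_r = W × 3.43 = 1615.7 × 3.43 = 5542.
FS_overturning = M_r/M_o = 5542/1017 = 5.450.

5.45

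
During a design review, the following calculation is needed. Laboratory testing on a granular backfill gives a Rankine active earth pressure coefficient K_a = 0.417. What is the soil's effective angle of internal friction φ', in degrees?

24.3°

K_a = tan²(45° − φ/2) ⇒ 45° − φ/2 = arctan(√0.417) = 32.85°.
φ = 2(45° − 32.85°) = 24.29°.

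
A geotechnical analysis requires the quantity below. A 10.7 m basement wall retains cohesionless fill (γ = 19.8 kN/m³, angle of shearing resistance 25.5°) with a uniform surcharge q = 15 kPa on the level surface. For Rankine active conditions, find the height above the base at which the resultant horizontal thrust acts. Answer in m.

3.79 m

K_a = 0.3981.
Triangular part P₁ = ½K_aγH² = 451.2 at H/3 = 3.567 m; rectangular part P₂ = K_a q H = 63.90 at H/2 = 5.350 m.
ȳ = (P₁·3.567 + P₂·5.350)/(P₁+P₂) = 3.788 m.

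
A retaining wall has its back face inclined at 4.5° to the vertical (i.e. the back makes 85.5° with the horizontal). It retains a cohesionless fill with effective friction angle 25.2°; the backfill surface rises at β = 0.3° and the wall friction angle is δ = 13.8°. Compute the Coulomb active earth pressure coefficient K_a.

K_a = sin²(α+φ) / [sin²α · sin(α−δ) · (1 + √{sin(φ+δ)sin(φ−β) / (sin(α−δ)sin(α+β))})²].
With α = 85.5°, φ = 25.2°, δ = 13.8°, β = 0.3°: K_a = 0.3967.

0.397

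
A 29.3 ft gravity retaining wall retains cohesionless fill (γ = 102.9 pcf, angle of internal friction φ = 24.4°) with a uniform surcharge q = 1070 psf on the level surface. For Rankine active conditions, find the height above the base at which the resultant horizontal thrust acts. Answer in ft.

11.8 ft

K_a = 0.4153.
Triangular part P₁ = ½K_aγH² = 18340 at H/3 = 9.767 ft; rectangular part P₂ = K_a q H = 13020 at H/2 = 14.65 ft.
ȳ = (P₁·9.767 + P₂·14.65)/(P₁+P₂) = 11.79 ft.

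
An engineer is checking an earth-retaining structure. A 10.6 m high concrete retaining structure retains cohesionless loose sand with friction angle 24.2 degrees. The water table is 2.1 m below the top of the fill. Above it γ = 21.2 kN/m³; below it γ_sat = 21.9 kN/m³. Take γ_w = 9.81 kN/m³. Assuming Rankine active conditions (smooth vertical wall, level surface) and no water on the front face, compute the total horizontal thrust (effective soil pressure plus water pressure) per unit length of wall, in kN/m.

715 kN/m

K_a = tan²(45° − φ/2) = 0.4185.
γ' = 21.9 − 9.81 = 12.09 kN/m³. Depth below WT = 8.5 m.
σ'_h at WT = K_a γ d_w = 18.63 kPa; at base = 18.63 + K_a γ' × 8.5 = 61.64 kPa.
P₁ (0–2.1 m) = ½×18.63×2.1 = 19.56. P₂ (2.1–10.6 m) = ½(18.63+61.64)×8.5 = 341.2.
P_w = ½ γ_w h₂² = 0.5×9.81×8.5² = 354.4. Total = 19.56+341.2+354.4 = 715.1 kN/m.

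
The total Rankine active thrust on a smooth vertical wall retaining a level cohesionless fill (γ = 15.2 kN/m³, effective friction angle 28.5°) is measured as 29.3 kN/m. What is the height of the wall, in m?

3.30 m

K_a = 0.3540. P_a = ½ K_a γ H² ⇒ H = √(2P_a/(K_a γ)).
H = √(2×29.3/(0.3540×15.2)) = 3.300 m.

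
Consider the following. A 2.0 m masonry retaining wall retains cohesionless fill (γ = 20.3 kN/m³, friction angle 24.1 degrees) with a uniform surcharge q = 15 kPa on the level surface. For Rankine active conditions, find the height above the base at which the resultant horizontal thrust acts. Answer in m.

K_a = 0.4201.
Triangular part P₁ = ½K_aγH² = 17.06 at H/3 = 0.6667 m; rectangular part P₂ = K_a q H = 12.60 at H/2 = 1.000 m.
ȳ = (P₁·0.6667 + P₂·1.000)/(P₁+P₂) = 0.8083 m.

0.808 m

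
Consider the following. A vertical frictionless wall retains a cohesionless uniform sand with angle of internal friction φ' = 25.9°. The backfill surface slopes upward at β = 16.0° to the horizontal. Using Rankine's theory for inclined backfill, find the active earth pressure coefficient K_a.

K_a = cos β · (cos β − √(cos²β − cos²φ)) / (cos β + √(cos²β − cos²φ)).
cos β = 0.9613, cos φ = 0.8996, √(cos²β − cos²φ) = 0.3389.
K_a = 0.9613 × (0.9613 − 0.3389)/(0.9613 + 0.3389) = 0.4602.

0.460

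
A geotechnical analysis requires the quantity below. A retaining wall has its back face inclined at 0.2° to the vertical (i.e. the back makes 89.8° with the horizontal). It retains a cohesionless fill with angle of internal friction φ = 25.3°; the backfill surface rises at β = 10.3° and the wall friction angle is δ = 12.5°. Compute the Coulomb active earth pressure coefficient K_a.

0.425

K_a = sin²(α+φ) / [sin²α · sin(α−δ) · (1 + √{sin(φ+δ)sin(φ−β) / (sin(α−δ)sin(α+β))})²].
With α = 89.8°, φ = 25.3°, δ = 12.5°, β = 10.3°: K_a = 0.4250.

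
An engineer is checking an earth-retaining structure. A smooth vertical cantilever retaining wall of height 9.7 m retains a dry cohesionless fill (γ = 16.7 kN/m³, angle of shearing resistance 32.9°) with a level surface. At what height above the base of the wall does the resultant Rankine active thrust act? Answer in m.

K_a = 0.2960.
The pressure distribution is triangular, so the resultant acts at H/3 above the base = 9.7/3 = 3.233 m.

3.23 m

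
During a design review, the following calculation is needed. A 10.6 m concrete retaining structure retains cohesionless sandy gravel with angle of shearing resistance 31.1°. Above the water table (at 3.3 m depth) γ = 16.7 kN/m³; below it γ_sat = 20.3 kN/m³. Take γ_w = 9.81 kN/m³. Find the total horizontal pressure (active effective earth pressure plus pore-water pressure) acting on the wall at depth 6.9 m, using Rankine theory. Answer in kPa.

64.9 kPa

K_a = (1 − sin φ)/(1 + sin φ) = 0.3188.
γ' = 20.3 − 9.81 = 10.49 kN/m³.
Effective vertical stress at 6.9 m: σ'_v = 16.7×3.3 + 10.49×3.60 = 92.87 kPa.
σ'_h = K_a σ'_v = 0.3188 × 92.87 = 29.61 kPa; u = γ_w × 3.60 = 35.32 kPa.
Total σ_h = 29.61 + 35.32 = 64.92 kPa.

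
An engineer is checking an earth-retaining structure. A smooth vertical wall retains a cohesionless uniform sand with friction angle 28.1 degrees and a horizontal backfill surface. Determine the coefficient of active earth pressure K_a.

0.360

K_a = (1 − sin φ)/(1 + sin φ) = (1 − sin 28.1°)/(1 + sin 28.1°) = 0.3596.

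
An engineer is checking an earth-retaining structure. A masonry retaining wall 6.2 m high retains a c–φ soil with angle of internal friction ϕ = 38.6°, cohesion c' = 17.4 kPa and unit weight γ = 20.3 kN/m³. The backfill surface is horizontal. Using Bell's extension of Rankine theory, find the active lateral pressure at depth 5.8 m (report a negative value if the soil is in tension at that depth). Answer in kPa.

K_a = (1 − sin φ)/(1 + sin φ) = 0.2316.
σ_a = K_a γ z − 2c√K_a = 0.2316×20.3×5.8 − 2×17.4×0.4813 = 10.52 kPa.

10.5 kPa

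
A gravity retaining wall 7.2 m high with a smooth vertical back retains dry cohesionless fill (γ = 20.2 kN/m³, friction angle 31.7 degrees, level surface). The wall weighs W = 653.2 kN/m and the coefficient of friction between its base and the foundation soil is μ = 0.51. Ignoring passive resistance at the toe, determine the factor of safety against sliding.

K_a = tan²(45° − 31.7°/2) = 0.3111.
P_a = ½K_aγH² = 0.5×0.3111×20.2×7.2² = 162.9 kN/m, acting at H/3 = 2.400 m above the base.
FS_sliding = μW / P_a = 0.51×653.2 / 162.9 = 2.045.

2.05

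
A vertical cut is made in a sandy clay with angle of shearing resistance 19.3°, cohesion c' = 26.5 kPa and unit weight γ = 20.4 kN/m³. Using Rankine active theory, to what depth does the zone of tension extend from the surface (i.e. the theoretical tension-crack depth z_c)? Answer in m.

K_a = tan²(45° − 19.3°/2) = 0.5032; √K_a = 0.7094.
The active pressure is zero where K_a γ z = 2c√K_a, so z_c = 2c/(γ√K_a) = 2×26.5/(20.4×0.7094) = 3.663 m.

3.66 m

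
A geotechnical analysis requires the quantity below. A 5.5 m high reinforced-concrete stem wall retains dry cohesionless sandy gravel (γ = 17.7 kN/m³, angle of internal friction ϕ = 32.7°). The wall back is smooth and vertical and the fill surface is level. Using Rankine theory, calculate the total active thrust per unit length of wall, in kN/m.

K_a = tan²(45° − φ/2) = 0.2985.
P_a = ½ K_a γ H² = 0.5 × 0.2985 × 17.7 × 5.5² = 79.91 kN/m.

79.9 kN/m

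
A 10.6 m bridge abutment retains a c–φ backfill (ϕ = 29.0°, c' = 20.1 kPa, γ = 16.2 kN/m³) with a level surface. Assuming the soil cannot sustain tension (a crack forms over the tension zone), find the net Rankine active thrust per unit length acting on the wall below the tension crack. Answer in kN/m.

K_a = 0.3470; √K_a = 0.5890.
Tension-crack depth z_c = 2c/(γ√K_a) = 2×20.1/(16.2×0.5890) = 4.213 m.
σ_a at base = K_a γ H − 2c√K_a = 0.3470×16.2×10.6 − 2×20.1×0.5890 = 35.90 kPa.
P_a = ½ × 35.90 × (H − z_c) = 0.5×35.90×6.387 = 114.7 kN/m.

115 kN/m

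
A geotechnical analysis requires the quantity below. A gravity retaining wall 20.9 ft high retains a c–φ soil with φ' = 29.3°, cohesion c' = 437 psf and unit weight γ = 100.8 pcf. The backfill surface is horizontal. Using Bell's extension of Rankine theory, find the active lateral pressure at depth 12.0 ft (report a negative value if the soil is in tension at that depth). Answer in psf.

K_a = (1 − sin φ)/(1 + sin φ) = 0.3428.
σ_a = K_a γ z − 2c√K_a = 0.3428×100.8×12.0 − 2×437×0.5855 = -97.05 psf.

-97.1 psf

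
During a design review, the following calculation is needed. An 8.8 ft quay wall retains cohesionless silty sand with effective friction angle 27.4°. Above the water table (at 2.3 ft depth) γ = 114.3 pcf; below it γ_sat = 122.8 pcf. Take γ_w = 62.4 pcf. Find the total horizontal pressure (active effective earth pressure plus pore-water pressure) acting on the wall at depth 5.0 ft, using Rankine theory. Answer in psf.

326 psf

K_a = (1 − sin φ)/(1 + sin φ) = 0.3697.
γ' = 122.8 − 62.4 = 60.40 pcf.
Effective vertical stress at 5.0 ft: σ'_v = 114.3×2.3 + 60.40×2.70 = 426.0 psf.
σ'_h = K_a σ'_v = 0.3697 × 426.0 = 157.5 psf; u = γ_w × 2.70 = 168.5 psf.
Total σ_h = 157.5 + 168.5 = 326.0 psf.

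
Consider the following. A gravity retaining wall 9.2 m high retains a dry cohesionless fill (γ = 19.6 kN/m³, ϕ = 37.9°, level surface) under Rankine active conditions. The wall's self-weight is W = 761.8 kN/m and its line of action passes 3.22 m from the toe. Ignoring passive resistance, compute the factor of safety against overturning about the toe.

4.04

K_a = tan²(45° − 37.9°/2) = 0.2389.
P_a = ½K_aγH² = 0.5×0.2389×19.6×9.2² = 198.2 kN/m, acting at H/3 = 3.067 m above the base.
Overturning moment M_o = P_a × H/3 = 198.2 × 3.067 = 607.8.
Resisting moment M_r = W × 3.22 = 761.8 × 3.22 = 2453.
FS_overturning = M_r/M_o = 2453/607.8 = 4.036.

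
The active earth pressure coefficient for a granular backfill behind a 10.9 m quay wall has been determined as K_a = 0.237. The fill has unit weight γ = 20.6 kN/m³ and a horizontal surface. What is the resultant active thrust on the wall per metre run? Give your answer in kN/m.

P = ½ K_a γ H² = 0.5 × 0.237 × 20.6 × 10.9² = 290.0 kN/m.

290 kN/m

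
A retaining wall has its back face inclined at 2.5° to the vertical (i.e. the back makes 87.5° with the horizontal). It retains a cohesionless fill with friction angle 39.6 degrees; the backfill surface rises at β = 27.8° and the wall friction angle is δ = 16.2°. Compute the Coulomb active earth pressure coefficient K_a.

0.323

K_a = sin²(α+φ) / [sin²α · sin(α−δ) · (1 + √{sin(φ+δ)sin(φ−β) / (sin(α−δ)sin(α+β))})²].
With α = 87.5°, φ = 39.6°, δ = 16.2°, β = 27.8°: K_a = 0.3225.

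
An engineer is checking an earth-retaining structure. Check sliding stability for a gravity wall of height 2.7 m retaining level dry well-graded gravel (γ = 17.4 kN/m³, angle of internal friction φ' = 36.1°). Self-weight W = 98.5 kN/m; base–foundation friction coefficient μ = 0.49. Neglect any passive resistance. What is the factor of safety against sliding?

2.94

K_a = tan²(45° − 36.1°/2) = 0.2585.
P_a = ½K_aγH² = 0.5×0.2585×17.4×2.7² = 16.39 kN/m, acting at H/3 = 0.9000 m above the base.
FS_sliding = μW / P_a = 0.49×98.5 / 16.39 = 2.944.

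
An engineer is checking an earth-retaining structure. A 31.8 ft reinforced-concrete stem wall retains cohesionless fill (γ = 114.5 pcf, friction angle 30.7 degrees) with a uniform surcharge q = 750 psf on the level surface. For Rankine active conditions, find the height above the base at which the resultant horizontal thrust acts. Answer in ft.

K_a = 0.3240.
Triangular part P₁ = ½K_aγH² = 18760 at H/3 = 10.60 ft; rectangular part P₂ = K_a q H = 7728 at H/2 = 15.90 ft.
ȳ = (P₁·10.60 + P₂·15.90)/(P₁+P₂) = 12.15 ft.

12.1 ft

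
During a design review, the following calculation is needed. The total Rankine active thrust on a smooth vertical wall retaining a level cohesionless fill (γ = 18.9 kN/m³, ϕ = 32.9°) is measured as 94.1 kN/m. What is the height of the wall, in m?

K_a = 0.2960. P_a = ½ K_a γ H² ⇒ H = √(2P_a/(K_a γ)).
H = √(2×94.1/(0.2960×18.9)) = 5.800 m.

5.80 m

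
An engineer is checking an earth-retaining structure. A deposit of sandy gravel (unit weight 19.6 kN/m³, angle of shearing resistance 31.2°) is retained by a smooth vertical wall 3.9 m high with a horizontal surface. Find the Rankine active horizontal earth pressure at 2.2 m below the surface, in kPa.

13.7 kPa

K_a = (1 − sin φ)/(1 + sin φ) = 0.3175.
σ_h = K_a γ z = 0.3175 × 19.6 × 2.2 = 13.69 kPa.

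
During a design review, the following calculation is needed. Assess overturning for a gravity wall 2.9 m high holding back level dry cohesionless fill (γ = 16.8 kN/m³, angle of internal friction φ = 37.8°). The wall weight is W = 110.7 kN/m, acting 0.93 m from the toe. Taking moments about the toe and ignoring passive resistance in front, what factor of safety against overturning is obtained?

K_a = tan²(45° − 37.8°/2) = 0.2400.
P_a = ½K_aγH² = 0.5×0.2400×16.8×2.9² = 16.95 kN/m, acting at H/3 = 0.9667 m above the base.
Overturning moment M_o = P_a × H/3 = 16.95 × 0.9667 = 16.39.
Resisting moment M_r = W × 0.93 = 110.7 × 0.93 = 103.0.
FS_overturning = M_r/M_o = 103.0/16.39 = 6.282.

6.28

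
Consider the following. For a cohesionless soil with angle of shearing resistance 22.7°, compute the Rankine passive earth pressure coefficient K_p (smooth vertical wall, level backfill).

2.26

K_p = (1 + sin φ)/(1 − sin φ) = tan²(45° + 22.7°/2) = 2.257.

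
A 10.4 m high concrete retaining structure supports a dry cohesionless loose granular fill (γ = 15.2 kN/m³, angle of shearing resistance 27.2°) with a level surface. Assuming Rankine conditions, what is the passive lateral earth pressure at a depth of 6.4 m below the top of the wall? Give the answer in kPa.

K_p = (1 + sin φ)/(1 − sin φ) = 2.684.
σ_h = K_p γ z = 2.684 × 15.2 × 6.4 = 261.1 kPa.

261 kPa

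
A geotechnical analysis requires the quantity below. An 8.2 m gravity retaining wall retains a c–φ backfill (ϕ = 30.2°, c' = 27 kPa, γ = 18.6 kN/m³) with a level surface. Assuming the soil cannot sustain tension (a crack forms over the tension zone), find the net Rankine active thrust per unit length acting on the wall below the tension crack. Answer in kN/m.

K_a = 0.3307; √K_a = 0.5750.
Tension-crack depth z_c = 2c/(γ√K_a) = 2×27/(18.6×0.5750) = 5.049 m.
σ_a at base = K_a γ H − 2c√K_a = 0.3307×18.6×8.2 − 2×27×0.5750 = 19.38 kPa.
P_a = ½ × 19.38 × (H − z_c) = 0.5×19.38×3.151 = 30.53 kN/m.

30.5 kN/m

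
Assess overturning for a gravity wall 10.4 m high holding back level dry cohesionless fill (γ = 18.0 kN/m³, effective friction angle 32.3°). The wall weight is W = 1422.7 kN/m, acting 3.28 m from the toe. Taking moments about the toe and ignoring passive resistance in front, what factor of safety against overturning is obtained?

K_a = tan²(45° − 32.3°/2) = 0.3035.
P_a = ½K_aγH² = 0.5×0.3035×18.0×10.4² = 295.4 kN/m, acting at H/3 = 3.467 m above the base.
Overturning moment M_o = P_a × H/3 = 295.4 × 3.467 = 1024.
Resisting moment M_r = W × 3.28 = 1422.7 × 3.28 = 4666.
FS_overturning = M_r/M_o = 4666/1024 = 4.557.

4.56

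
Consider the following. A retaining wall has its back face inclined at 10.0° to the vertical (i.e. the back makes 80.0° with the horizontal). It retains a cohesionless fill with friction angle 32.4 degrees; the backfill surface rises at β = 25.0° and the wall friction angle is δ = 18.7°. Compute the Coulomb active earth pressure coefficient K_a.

K_a = sin²(α+φ) / [sin²α · sin(α−δ) · (1 + √{sin(φ+δ)sin(φ−β) / (sin(α−δ)sin(α+β))})²].
With α = 80.0°, φ = 32.4°, δ = 18.7°, β = 25.0°: K_a = 0.5563.

0.556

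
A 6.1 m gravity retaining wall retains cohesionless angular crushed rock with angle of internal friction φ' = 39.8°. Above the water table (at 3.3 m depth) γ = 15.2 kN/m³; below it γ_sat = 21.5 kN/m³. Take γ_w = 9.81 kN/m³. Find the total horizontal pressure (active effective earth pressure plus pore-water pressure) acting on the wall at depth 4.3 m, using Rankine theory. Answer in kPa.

23.4 kPa

K_a = (1 − sin φ)/(1 + sin φ) = 0.2194.
γ' = 21.5 − 9.81 = 11.69 kN/m³.
Effective vertical stress at 4.3 m: σ'_v = 15.2×3.3 + 11.69×1.00 = 61.85 kPa.
σ'_h = K_a σ'_v = 0.2194 × 61.85 = 13.57 kPa; u = γ_w × 1.00 = 9.810 kPa.
Total σ_h = 13.57 + 9.810 = 23.38 kPa.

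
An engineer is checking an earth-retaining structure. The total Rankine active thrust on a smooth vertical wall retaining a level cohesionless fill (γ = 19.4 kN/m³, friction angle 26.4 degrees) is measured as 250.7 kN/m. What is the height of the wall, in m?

K_a = 0.3844. P_a = ½ K_a γ H² ⇒ H = √(2P_a/(K_a γ)).
H = √(2×250.7/(0.3844×19.4)) = 8.199 m.

8.20 m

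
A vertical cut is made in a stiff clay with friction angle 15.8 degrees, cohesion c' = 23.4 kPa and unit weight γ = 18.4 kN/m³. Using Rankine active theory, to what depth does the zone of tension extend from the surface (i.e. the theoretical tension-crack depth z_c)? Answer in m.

3.36 m

K_a = tan²(45° − 15.8°/2) = 0.5720; √K_a = 0.7563.
The active pressure is zero where K_a γ z = 2c√K_a, so z_c = 2c/(γ√K_a) = 2×23.4/(18.4×0.7563) = 3.363 m.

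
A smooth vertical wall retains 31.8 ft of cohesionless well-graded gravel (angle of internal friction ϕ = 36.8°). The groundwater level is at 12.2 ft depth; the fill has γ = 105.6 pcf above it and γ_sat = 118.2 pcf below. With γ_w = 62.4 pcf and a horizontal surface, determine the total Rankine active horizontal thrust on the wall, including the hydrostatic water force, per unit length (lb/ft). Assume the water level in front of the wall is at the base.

23000 lb/ft

K_a = tan²(45° − φ/2) = 0.2508.
γ' = 118.2 − 62.4 = 55.80 pcf. Depth below WT = 19.6 ft.
σ'_h at WT = K_a γ d_w = 323.1 psf; at base = 323.1 + K_a γ' × 19.6 = 597.3 psf.
P₁ (0–12.2 ft) = ½×323.1×12.2 = 1971. P₂ (12.2–31.8 ft) = ½(323.1+597.3)×19.6 = 9020.
P_w = ½ γ_w h₂² = 0.5×62.4×19.6² = 11990. Total = 1971+9020+11990 = 22980 lb/ft.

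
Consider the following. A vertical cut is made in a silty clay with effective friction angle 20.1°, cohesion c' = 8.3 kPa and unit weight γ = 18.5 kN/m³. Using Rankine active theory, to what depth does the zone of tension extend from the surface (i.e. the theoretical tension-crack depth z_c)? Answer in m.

K_a = tan²(45° − 20.1°/2) = 0.4885; √K_a = 0.6989.
The active pressure is zero where K_a γ z = 2c√K_a, so z_c = 2c/(γ√K_a) = 2×8.3/(18.5×0.6989) = 1.284 m.

1.28 m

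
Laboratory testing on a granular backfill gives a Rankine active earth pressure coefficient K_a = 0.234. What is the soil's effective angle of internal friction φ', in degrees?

38.4°

K_a = tan²(45° − φ/2) ⇒ 45° − φ/2 = arctan(√0.234) = 25.81°.
φ = 2(45° − 25.81°) = 38.37°.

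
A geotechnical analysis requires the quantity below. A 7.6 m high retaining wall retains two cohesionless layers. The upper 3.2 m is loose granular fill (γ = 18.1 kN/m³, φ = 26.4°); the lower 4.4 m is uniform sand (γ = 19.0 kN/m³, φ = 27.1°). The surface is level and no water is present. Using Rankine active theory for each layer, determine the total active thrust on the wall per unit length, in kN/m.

200 kN/m

K_a1 = tan²(45°−26.4°/2) = 0.3844; K_a2 = tan²(45°−27.1°/2) = 0.3741.
Layer 1: σ at base = K_a1 γ₁ h₁ = 22.27 kPa; P₁ = ½×22.27×3.2 = 35.63.
Layer 2: σ_v at top = γ₁h₁ = 57.92; σ_h top = K_a2×57.92 = 21.67; σ_h base = K_a2×(57.92+19.0×4.4) = 52.94.
P₂ = ½(21.67+52.94)×4.4 = 164.1. Total P_a = 35.63+164.1 = 199.7 kN/m.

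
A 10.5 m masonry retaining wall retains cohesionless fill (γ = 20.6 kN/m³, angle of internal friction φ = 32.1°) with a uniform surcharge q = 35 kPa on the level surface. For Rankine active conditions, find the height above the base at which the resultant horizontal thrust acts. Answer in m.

3.93 m

K_a = 0.3060.
Triangular part P₁ = ½K_aγH² = 347.5 at H/3 = 3.500 m; rectangular part P₂ = K_a q H = 112.5 at H/2 = 5.250 m.
ȳ = (P₁·3.500 + P₂·5.250)/(P₁+P₂) = 3.928 m.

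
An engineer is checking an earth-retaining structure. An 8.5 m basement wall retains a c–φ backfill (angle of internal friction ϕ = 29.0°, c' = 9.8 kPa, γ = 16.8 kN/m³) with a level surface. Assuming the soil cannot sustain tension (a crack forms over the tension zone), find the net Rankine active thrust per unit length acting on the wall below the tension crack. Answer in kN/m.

K_a = 0.3470; √K_a = 0.5890.
Tension-crack depth z_c = 2c/(γ√K_a) = 2×9.8/(16.8×0.5890) = 1.981 m.
σ_a at base = K_a γ H − 2c√K_a = 0.3470×16.8×8.5 − 2×9.8×0.5890 = 38.00 kPa.
P_a = ½ × 38.00 × (H − z_c) = 0.5×38.00×6.519 = 123.9 kN/m.

124 kN/m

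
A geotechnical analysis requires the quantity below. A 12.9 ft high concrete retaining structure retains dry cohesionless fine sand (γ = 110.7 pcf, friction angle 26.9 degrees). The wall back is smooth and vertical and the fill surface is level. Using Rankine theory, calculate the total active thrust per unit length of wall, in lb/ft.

3470 lb/ft

K_a = tan²(45° − φ/2) = 0.3770.
P_a = ½ K_a γ H² = 0.5 × 0.3770 × 110.7 × 12.9² = 3472 lb/ft.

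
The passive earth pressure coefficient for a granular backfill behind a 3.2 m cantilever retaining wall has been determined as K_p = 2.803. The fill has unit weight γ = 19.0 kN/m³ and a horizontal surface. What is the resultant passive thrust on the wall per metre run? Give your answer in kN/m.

273 kN/m

P = ½ K_p γ H² = 0.5 × 2.803 × 19.0 × 3.2² = 272.7 kN/m.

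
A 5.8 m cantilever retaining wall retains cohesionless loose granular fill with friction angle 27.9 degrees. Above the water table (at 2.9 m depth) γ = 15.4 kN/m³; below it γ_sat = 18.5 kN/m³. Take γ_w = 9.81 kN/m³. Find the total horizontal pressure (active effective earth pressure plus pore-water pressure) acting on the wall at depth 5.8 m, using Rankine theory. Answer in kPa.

53.8 kPa

K_a = (1 − sin φ)/(1 + sin φ) = 0.3625.
γ' = 18.5 − 9.81 = 8.690 kN/m³.
Effective vertical stress at 5.8 m: σ'_v = 15.4×2.9 + 8.690×2.90 = 69.86 kPa.
σ'_h = K_a σ'_v = 0.3625 × 69.86 = 25.32 kPa; u = γ_w × 2.90 = 28.45 kPa.
Total σ_h = 25.32 + 28.45 = 53.77 kPa.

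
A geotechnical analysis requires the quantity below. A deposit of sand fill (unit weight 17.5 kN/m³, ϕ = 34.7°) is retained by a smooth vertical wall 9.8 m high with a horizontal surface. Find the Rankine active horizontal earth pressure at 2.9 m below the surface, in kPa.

13.9 kPa

K_a = (1 − sin φ)/(1 + sin φ) = 0.2745.
σ_h = K_a γ z = 0.2745 × 17.5 × 2.9 = 13.93 kPa.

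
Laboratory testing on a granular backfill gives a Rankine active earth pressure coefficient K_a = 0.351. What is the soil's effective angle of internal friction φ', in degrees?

28.7°

K_a = tan²(45° − φ/2) ⇒ 45° − φ/2 = arctan(√0.351) = 30.64°.
φ = 2(45° − 30.64°) = 28.71°.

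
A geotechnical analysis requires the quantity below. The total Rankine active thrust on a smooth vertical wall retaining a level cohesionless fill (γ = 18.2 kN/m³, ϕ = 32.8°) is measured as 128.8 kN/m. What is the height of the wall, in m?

K_a = 0.2973. P_a = ½ K_a γ H² ⇒ H = √(2P_a/(K_a γ)).
H = √(2×128.8/(0.2973×18.2)) = 6.900 m.

6.90 m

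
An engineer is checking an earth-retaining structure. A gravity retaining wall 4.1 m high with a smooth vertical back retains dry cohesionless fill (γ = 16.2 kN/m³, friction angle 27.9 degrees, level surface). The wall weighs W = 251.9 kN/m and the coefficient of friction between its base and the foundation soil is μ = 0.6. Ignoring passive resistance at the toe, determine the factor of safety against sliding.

3.06

K_a = tan²(45° − 27.9°/2) = 0.3625.
P_a = ½K_aγH² = 0.5×0.3625×16.2×4.1² = 49.35 kN/m, acting at H/3 = 1.367 m above the base.
FS_sliding = μW / P_a = 0.6×251.9 / 49.35 = 3.062.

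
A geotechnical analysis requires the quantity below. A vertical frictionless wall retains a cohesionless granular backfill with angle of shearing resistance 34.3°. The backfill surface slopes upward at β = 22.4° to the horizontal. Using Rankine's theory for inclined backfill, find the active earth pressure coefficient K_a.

K_a = cos β · (cos β − √(cos²β − cos²φ)) / (cos β + √(cos²β − cos²φ)).
cos β = 0.9245, cos φ = 0.8261, √(cos²β − cos²φ) = 0.4151.
K_a = 0.9245 × (0.9245 − 0.4151)/(0.9245 + 0.4151) = 0.3515.

0.352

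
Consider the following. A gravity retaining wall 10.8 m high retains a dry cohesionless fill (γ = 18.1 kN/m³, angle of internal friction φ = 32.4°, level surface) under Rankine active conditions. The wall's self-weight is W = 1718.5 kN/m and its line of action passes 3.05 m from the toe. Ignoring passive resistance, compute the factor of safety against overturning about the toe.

K_a = tan²(45° − 32.4°/2) = 0.3022.
P_a = ½K_aγH² = 0.5×0.3022×18.1×10.8² = 319.0 kN/m, acting at H/3 = 3.600 m above the base.
Overturning moment M_o = P_a × H/3 = 319.0 × 3.600 = 1149.
Resisting moment M_r = W × 3.05 = 1718.5 × 3.05 = 5241.
FS_overturning = M_r/M_o = 5241/1149 = 4.564.

4.56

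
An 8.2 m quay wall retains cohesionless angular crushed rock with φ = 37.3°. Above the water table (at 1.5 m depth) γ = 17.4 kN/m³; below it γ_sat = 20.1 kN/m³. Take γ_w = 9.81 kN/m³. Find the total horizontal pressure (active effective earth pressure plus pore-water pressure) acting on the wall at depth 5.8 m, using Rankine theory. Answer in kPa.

K_a = (1 − sin φ)/(1 + sin φ) = 0.2453.
γ' = 20.1 − 9.81 = 10.29 kN/m³.
Effective vertical stress at 5.8 m: σ'_v = 17.4×1.5 + 10.29×4.30 = 70.35 kPa.
σ'_h = K_a σ'_v = 0.2453 × 70.35 = 17.26 kPa; u = γ_w × 4.30 = 42.18 kPa.
Total σ_h = 17.26 + 42.18 = 59.44 kPa.

59.4 kPa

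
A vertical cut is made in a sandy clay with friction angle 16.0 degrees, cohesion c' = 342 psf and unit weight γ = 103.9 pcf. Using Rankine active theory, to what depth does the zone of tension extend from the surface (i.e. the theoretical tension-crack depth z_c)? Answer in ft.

K_a = tan²(45° − 16.0°/2) = 0.5678; √K_a = 0.7536.
The active pressure is zero where K_a γ z = 2c√K_a, so z_c = 2c/(γ√K_a) = 2×342/(103.9×0.7536) = 8.736 ft.

8.74 ft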